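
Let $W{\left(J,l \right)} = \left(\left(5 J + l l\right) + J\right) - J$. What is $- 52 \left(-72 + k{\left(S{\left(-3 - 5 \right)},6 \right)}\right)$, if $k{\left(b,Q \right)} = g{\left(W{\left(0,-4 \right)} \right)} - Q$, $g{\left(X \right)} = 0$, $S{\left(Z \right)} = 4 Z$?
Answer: $4056$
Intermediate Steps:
$W{\left(J,l \right)} = l^{2} + 5 J$ ($W{\left(J,l \right)} = \left(\left(5 J + l^{2}\right) + J\right) - J = \left(\left(l^{2} + 5 J\right) + J\right) - J = \left(l^{2} + 6 J\right) - J = l^{2} + 5 J$)
$k{\left(b,Q \right)} = - Q$ ($k{\left(b,Q \right)} = 0 - Q = - Q$)
$- 52 \left(-72 + k{\left(S{\left(-3 - 5 \right)},6 \right)}\right) = - 52 \left(-72 - 6\right) = \left(-52\right) \left(-78\right) = 4056$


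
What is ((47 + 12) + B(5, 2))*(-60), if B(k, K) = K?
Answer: -3660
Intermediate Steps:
((47 + 12) + B(5, 2))*(-60) = ((47 + 12) + 2)*(-60) = (59 + 2)*(-60) = 61*(-60) = -3660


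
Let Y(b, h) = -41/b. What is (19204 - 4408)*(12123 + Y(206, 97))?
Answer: 18475003206/103 ≈ 1.7937e+8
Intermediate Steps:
(19204 - 4408)*(12123 + Y(206, 97)) = (19204 - 4408)*(12123 - 41/206) = 14796*(12123 - 41*1/206) = 14796*(12123 - 41/206) = 14796*(2497297/206) = 18475003206/103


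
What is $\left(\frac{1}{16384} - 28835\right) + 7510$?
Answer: $- \frac{349388799}{16384} \approx -21325.0$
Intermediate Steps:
$\left(\frac{1}{16384} - 28835\right) + 7510 = - \frac{472432639}{16384} + 7510 = - \frac{349388799}{16384}$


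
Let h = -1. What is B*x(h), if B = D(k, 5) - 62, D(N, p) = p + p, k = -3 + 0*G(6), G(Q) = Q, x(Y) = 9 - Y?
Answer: -520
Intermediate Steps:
k = -3 (k = -3 + 0*6 = -3 + 0 = -3)
D(N, p) = 2*p
B = -52 (B = 2*5 - 62 = 10 - 62 = -52)
B*x(h) = -52*(9 - 1*(-1)) = -52*(9 + 1) = -52*10 = -520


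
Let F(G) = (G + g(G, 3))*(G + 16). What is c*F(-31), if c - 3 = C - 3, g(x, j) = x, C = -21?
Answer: -19530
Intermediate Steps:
F(G) = 2*G*(16 + G) (F(G) = (G + G)*(G + 16) = (2*G)*(16 + G) = 2*G*(16 + G))
c = -21 (c = 3 + (-21 - 3) = 3 - 24 = -21)
c*F(-31) = -42*(-31)*(16 - 31) = -42*(-31)*(-15) = -21*930 = -19530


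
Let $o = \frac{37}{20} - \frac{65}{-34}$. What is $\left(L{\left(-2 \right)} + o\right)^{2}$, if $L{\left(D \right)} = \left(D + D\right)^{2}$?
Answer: $\frac{45144961}{115600} \approx 390.53$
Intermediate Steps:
$L{\left(D \right)} = 4 D^{2}$ ($L{\left(D \right)} = \left(2 D\right)^{2} = 4 D^{2}$)
$o = \frac{1279}{340}$ ($o = 37 \cdot \frac{1}{20} - - \frac{65}{34} = \frac{37}{20} + \frac{65}{34} = \frac{1279}{340} \approx 3.7618$)
$\left(L{\left(-2 \right)} + o\right)^{2} = \left(4 \left(-2\right)^{2} + \frac{1279}{340}\right)^{2} = \left(4 \cdot 4 + \frac{1279}{340}\right)^{2} = \left(16 + \frac{1279}{340}\right)^{2} = \left(\frac{6719}{340}\right)^{2} = \frac{45144961}{115600}$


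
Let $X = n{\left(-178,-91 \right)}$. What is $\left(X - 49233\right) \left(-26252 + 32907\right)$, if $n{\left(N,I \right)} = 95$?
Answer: $-327013390$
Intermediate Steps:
$X = 95$
$\left(X - 49233\right) \left(-26252 + 32907\right) = \left(95 - 49233\right) \left(-26252 + 32907\right) = \left(-49138\right) 6655 = -327013390$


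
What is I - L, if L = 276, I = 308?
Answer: 32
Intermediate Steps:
I - L = 308 - 1*276 = 308 - 276 = 32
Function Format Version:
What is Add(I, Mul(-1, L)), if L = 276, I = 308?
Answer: 32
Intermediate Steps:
Add(I, Mul(-1, L)) = Add(308, Mul(-1, 276)) = Add(308, -276) = 32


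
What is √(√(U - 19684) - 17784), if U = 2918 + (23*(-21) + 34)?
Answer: √(-17784 + I*√17215) ≈ 0.4919 + 133.36*I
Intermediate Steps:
U = 2469 (U = 2918 + (-483 + 34) = 2918 - 449 = 2469)
√(√(U - 19684) - 17784) = √(√(2469 - 19684) - 17784) = √(√(-17215) - 17784) = √(I*√17215 - 17784) = √(-17784 + I*√17215)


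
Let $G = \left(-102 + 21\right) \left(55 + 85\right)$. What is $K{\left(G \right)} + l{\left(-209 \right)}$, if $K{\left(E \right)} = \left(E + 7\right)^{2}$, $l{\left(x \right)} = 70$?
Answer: $128436959$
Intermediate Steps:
$G = -11340$ ($G = \left(-81\right) 140 = -11340$)
$K{\left(E \right)} = \left(7 + E\right)^{2}$
$K{\left(G \right)} + l{\left(-209 \right)} = \left(7 - 11340\right)^{2} + 70 = \left(-11333\right)^{2} + 70 = 128436889 + 70 = 128436959$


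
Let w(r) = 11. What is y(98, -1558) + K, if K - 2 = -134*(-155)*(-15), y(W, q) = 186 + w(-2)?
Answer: -311351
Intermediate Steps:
y(W, q) = 197 (y(W, q) = 186 + 11 = 197)
K = -311548 (K = 2 - 134*(-155)*(-15) = 2 + 20770*(-15) = 2 - 311550 = -311548)
y(98, -1558) + K = 197 - 311548 = -311351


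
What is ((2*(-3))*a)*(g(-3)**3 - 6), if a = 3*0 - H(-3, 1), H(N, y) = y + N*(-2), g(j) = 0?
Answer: -252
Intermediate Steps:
H(N, y) = y - 2*N
a = -7 (a = 3*0 - (1 - 2*(-3)) = 0 - (1 + 6) = 0 - 1*7 = 0 - 7 = -7)
((2*(-3))*a)*(g(-3)**3 - 6) = ((2*(-3))*(-7))*(0**3 - 6) = (-6*(-7))*(0 - 6) = 42*(-6) = -252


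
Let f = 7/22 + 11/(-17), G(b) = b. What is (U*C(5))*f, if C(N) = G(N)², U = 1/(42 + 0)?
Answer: -1025/5236 ≈ -0.19576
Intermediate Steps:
U = 1/42 ≈ 0.023810
f = -123/374 (f = 7*(1/22) + 11*(-1/17) = 7/22 - 11/17 = -123/374 ≈ -0.32888)
C(N) = N²
(U*C(5))*f = ((1/42)*5²)*(-123/374) = ((1/42)*25)*(-123/374) = (25/42)*(-123/374) = -1025/5236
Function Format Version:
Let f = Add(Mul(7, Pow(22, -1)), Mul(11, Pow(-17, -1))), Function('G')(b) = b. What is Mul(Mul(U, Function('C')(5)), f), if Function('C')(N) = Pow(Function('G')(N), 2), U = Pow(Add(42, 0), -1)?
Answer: Rational(-1025, 5236) ≈ -0.19576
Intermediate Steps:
U = Rational(1, 42) (U = Pow(42, -1) = Rational(1, 42) ≈ 0.023810)
f = Rational(-123, 374) (f = Add(Mul(7, Rational(1, 22)), Mul(11, Rational(-1, 17))) = Add(Rational(7, 22), Rational(-11, 17)) = Rational(-123, 374) ≈ -0.32888)
Function('C')(N) = Pow(N, 2)
Mul(Mul(U, Function('C')(5)), f) = Mul(Mul(Rational(1, 42), Pow(5, 2)), Rational(-123, 374)) = Mul(Mul(Rational(1, 42), 25), Rational(-123, 374)) = Mul(Rational(25, 42), Rational(-123, 374)) = Rational(-1025, 5236)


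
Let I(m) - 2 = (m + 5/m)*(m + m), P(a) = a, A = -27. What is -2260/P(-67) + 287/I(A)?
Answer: 477347/14070 ≈ 33.927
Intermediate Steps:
I(m) = 2 + 2*m*(m + 5/m) (I(m) = 2 + (m + 5/m)*(m + m) = 2 + (m + 5/m)*(2*m) = 2 + 2*m*(m + 5/m))
-2260/P(-67) + 287/I(A) = -2260/(-67) + 287/(12 + 2*(-27)**2) = -2260*(-1/67) + 287/(12 + 2*729) = 2260/67 + 287/(12 + 1458) = 2260/67 + 287/1470 = 2260/67 + 287*(1/1470) = 2260/67 + 41/210 = 477347/14070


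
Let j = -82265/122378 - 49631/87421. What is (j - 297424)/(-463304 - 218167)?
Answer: 3181976310043595/7290654210739998 ≈ 0.43645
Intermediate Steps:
j = -13265431083/10698407138 (j = -82265*1/122378 - 49631*1/87421 = -82265/122378 - 49631/87421 = -13265431083/10698407138 ≈ -1.2399)
(j - 297424)/(-463304 - 218167) = (-13265431083/10698407138 - 297424)/(-463304 - 218167) = -3181976310043595/10698407138/(-681471) = -3181976310043595/10698407138*(-1/681471) = 3181976310043595/7290654210739998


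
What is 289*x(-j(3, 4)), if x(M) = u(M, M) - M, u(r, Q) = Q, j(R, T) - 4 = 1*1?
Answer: 0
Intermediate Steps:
j(R, T) = 5 (j(R, T) = 4 + 1*1 = 4 + 1 = 5)
x(M) = 0 (x(M) = M - M = 0)
289*x(-j(3, 4)) = 289*0 = 0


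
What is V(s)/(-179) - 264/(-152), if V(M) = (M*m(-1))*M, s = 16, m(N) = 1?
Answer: 1043/3401 ≈ 0.30667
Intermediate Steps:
V(M) = M² (V(M) = (M*1)*M = M*M = M²)
V(s)/(-179) - 264/(-152) = 16²/(-179) - 264/(-152) = 256*(-1/179) - 264*(-1/152) = -256/179 + 33/19 = 1043/3401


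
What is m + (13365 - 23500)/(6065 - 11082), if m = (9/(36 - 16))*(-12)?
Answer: -84784/25085 ≈ -3.3799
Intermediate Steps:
m = -27/5 (m = (9/20)*(-12) = -27/5 ≈ -5.4000)
m + (13365 - 23500)/(6065 - 11082) = -27/5 + (13365 - 23500)/(6065 - 11082) = -27/5 - 10135/(-5017) = -27/5 - 10135*(-1/5017) = -27/5 + 10135/5017 = -84784/25085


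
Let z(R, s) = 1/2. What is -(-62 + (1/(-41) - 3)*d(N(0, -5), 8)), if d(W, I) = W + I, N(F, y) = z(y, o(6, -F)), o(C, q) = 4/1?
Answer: 3596/41 ≈ 87.707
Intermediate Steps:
o(C, q) = 4 (o(C, q) = 4*1 = 4)
z(R, s) = ½
N(F, y) = ½
d(W, I) = I + W
-(-62 + (1/(-41) - 3)*d(N(0, -5), 8)) = -(-62 + (1/(-41) - 3)*(8 + ½)) = -(-62 + (-1/41 - 3)*(17/2)) = -(-62 - 124/41*17/2) = -(-62 - 1054/41) = -1*(-3596/41) = 3596/41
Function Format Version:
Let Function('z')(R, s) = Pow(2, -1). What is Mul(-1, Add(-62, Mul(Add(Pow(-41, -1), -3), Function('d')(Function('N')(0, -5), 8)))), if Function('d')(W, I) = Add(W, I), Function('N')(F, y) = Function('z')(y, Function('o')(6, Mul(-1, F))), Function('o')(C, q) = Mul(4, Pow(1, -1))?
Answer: Rational(3596, 41) ≈ 87.707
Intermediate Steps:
Function('o')(C, q) = 4 (Function('o')(C, q) = Mul(4, 1) = 4)
Function('z')(R, s) = Rational(1, 2)
Function('N')(F, y) = Rational(1, 2)
Function('d')(W, I) = Add(I, W)
Mul(-1, Add(-62, Mul(Add(Pow(-41, -1), -3), Function('d')(Function('N')(0, -5), 8)))) = Mul(-1, Add(-62, Mul(Add(Pow(-41, -1), -3), Add(8, Rational(1, 2))))) = Mul(-1, Add(-62, Mul(Add(Rational(-1, 41), -3), Rational(17, 2)))) = Mul(-1, Add(-62, Mul(Rational(-124, 41), Rational(17, 2)))) = Mul(-1, Add(-62, Rational(-1054, 41))) = Mul(-1, Rational(-3596, 41)) = Rational(3596, 41)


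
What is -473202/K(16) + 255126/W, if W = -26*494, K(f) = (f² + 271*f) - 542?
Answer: -21947737/160550 ≈ -136.70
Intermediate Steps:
K(f) = -542 + f² + 271*f
W = -12844
-473202/K(16) + 255126/W = -473202/(-542 + 16² + 271*16) + 255126/(-12844) = -473202/(-542 + 256 + 4336) + 255126*(-1/12844) = -473202/4050 - 127563/6422 = -473202*1/4050 - 127563/6422 = -2921/25 - 127563/6422 = -21947737/160550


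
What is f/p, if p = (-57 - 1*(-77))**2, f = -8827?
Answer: -8827/400 ≈ -22.068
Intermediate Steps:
p = 400 (p = (-57 + 77)**2 = 20**2 = 400)
f/p = -8827/400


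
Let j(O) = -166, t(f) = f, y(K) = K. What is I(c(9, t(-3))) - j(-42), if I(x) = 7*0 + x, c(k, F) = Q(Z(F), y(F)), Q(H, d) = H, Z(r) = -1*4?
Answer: 162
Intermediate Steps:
Z(r) = -4
c(k, F) = -4
I(x) = x (I(x) = 0 + x = x)
I(c(9, t(-3))) - j(-42) = -4 - 1*(-166) = -4 + 166 = 162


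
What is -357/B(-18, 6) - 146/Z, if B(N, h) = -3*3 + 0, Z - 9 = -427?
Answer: 25090/627 ≈ 40.016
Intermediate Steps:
Z = -418 (Z = 9 - 427 = -418)
B(N, h) = -9 (B(N, h) = -9 + 0 = -9)
-357/B(-18, 6) - 146/Z = -357/(-9) - 146/(-418) = -357*(-⅑) - 146*(-1/418) = 119/3 + 73/209 = 25090/627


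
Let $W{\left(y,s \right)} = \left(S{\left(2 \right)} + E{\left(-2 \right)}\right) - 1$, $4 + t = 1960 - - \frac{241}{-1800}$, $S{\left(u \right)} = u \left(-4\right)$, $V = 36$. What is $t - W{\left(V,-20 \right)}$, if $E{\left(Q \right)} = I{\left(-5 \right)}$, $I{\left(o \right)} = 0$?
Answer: $\frac{3536759}{1800} \approx 1964.9$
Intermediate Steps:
$E{\left(Q \right)} = 0$
$S{\left(u \right)} = - 4 u$
$t = \frac{3520559}{1800}$ ($t = -4 + \left(1960 - - \frac{241}{-1800}\right) = -4 + \left(1960 - \left(-241\right) \left(- \frac{1}{1800}\right)\right) = -4 + \left(1960 - \frac{241}{1800}\right) = -4 + \frac{3527759}{1800} = \frac{3520559}{1800} \approx 1955.9$)
$W{\left(y,s \right)} = -9$ ($W{\left(y,s \right)} = \left(\left(-4\right) 2 + 0\right) - 1 = \left(-8 + 0\right) - 1 = -8 - 1 = -9$)
$t - W{\left(V,-20 \right)} = \frac{3520559}{1800} - -9 = \frac{3520559}{1800} + 9 = \frac{3536759}{1800}$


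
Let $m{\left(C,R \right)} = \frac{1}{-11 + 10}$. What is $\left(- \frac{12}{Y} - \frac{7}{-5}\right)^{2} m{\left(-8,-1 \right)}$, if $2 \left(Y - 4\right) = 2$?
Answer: $-1$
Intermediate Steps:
$m{\left(C,R \right)} = -1$ ($m{\left(C,R \right)} = \frac{1}{-1} = -1$)
$Y = 5$ ($Y = 4 + \frac{1}{2} \cdot 2 = 4 + 1 = 5$)
$\left(- \frac{12}{Y} - \frac{7}{-5}\right)^{2} m{\left(-8,-1 \right)} = \left(- \frac{12}{5} - \frac{7}{-5}\right)^{2} \left(-1\right) = \left(\left(-12\right) \frac{1}{5} - - \frac{7}{5}\right)^{2} \left(-1\right) = \left(- \frac{12}{5} + \frac{7}{5}\right)^{2} \left(-1\right) = \left(-1\right)^{2} \left(-1\right) = 1 \left(-1\right) = -1$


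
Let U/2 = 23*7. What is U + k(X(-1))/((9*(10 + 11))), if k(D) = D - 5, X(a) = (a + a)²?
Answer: 60857/189 ≈ 321.99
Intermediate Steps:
X(a) = 4*a² (X(a) = (2*a)² = 4*a²)
k(D) = -5 + D
U = 322 (U = 2*(23*7) = 2*161 = 322)
U + k(X(-1))/((9*(10 + 11))) = 322 + (-5 + 4*(-1)²)/((9*(10 + 11))) = 322 + (-5 + 4*1)/((9*21)) = 322 + (-5 + 4)/189 = 322 - 1*1/189 = 322 - 1/189 = 60857/189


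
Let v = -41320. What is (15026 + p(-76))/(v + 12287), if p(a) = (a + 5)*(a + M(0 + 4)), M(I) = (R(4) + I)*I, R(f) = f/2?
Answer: -18718/29033 ≈ -0.64471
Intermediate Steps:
R(f) = f/2 (R(f) = f*(½) = f/2)
M(I) = I*(2 + I) (M(I) = ((½)*4 + I)*I = (2 + I)*I = I*(2 + I))
p(a) = (5 + a)*(24 + a) (p(a) = (a + 5)*(a + (0 + 4)*(2 + (0 + 4))) = (5 + a)*(a + 4*(2 + 4)) = (5 + a)*(a + 4*6) = (5 + a)*(a + 24) = (5 + a)*(24 + a))
(15026 + p(-76))/(v + 12287) = (15026 + (120 + (-76)² + 29*(-76)))/(-41320 + 12287) = (15026 + (120 + 5776 - 2204))/(-29033) = (15026 + 3692)*(-1/29033) = 18718*(-1/29033) = -18718/29033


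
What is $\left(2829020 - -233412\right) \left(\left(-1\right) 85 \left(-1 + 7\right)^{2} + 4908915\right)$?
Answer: $15023847339360$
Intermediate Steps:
$\left(2829020 - -233412\right) \left(\left(-1\right) 85 \left(-1 + 7\right)^{2} + 4908915\right) = \left(2829020 + \left(-156340 + 389752\right)\right) \left(- 85 \cdot 6^{2} + 4908915\right) = \left(2829020 + 233412\right) \left(\left(-85\right) 36 + 4908915\right) = 3062432 \left(-3060 + 4908915\right) = 3062432 \cdot 4905855 = 15023847339360$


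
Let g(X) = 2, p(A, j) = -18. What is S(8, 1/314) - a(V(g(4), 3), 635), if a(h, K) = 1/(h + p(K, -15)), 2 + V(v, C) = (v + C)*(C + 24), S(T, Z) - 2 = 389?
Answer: 44964/115 ≈ 390.99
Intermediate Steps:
S(T, Z) = 391 (S(T, Z) = 2 + 389 = 391)
V(v, C) = -2 + (24 + C)*(C + v) (V(v, C) = -2 + (v + C)*(C + 24) = -2 + (C + v)*(24 + C) = -2 + (24 + C)*(C + v))
a(h, K) = 1/(-18 + h) (a(h, K) = 1/(h - 18) = 1/(-18 + h))
S(8, 1/314) - a(V(g(4), 3), 635) = 391 - 1/(-18 + (-2 + 3² + 24*3 + 24*2 + 3*2)) = 391 - 1/(-18 + (-2 + 9 + 72 + 48 + 6)) = 391 - 1/(-18 + 133) = 391 - 1/115 = 44964/115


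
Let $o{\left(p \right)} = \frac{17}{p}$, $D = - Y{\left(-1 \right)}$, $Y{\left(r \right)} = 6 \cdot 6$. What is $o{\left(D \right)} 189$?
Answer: $- \frac{357}{4} \approx -89.25$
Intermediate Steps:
$Y{\left(r \right)} = 36$
$D = -36$ ($D = \left(-1\right) 36 = -36$)
$o{\left(D \right)} 189 = \frac{17}{-36} \cdot 189 = 17 \left(- \frac{1}{36}\right) 189 = \left(- \frac{17}{36}\right) 189 = - \frac{357}{4}$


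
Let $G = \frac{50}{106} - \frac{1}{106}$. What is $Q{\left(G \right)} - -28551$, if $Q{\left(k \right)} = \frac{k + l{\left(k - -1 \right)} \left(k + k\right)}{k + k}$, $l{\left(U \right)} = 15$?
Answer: $\frac{57133}{2} \approx 28567.0$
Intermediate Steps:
$G = \frac{49}{106}$ ($G = 50 \cdot \frac{1}{106} - \frac{1}{106} = \frac{25}{53} - \frac{1}{106} = \frac{49}{106} \approx 0.46226$)
$Q{\left(k \right)} = \frac{31}{2}$ ($Q{\left(k \right)} = \frac{k + 15 \left(k + k\right)}{k + k} = \frac{k + 15 \cdot 2 k}{2 k} = \left(k + 30 k\right) \frac{1}{2 k} = 31 k \frac{1}{2 k} = \frac{31}{2}$)
$Q{\left(G \right)} - -28551 = \frac{31}{2} - -28551 = \frac{31}{2} + 28551 = \frac{57133}{2}$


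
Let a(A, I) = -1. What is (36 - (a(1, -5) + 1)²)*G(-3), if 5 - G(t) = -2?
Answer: 252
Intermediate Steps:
G(t) = 7 (G(t) = 5 - 1*(-2) = 5 + 2 = 7)
(36 - (a(1, -5) + 1)²)*G(-3) = (36 - (-1 + 1)²)*7 = (36 - 1*0²)*7 = (36 - 1*0)*7 = (36 + 0)*7 = 36*7 = 252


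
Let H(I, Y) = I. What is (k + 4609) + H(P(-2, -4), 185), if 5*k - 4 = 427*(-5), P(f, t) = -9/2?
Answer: 41783/10 ≈ 4178.3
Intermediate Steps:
P(f, t) = -9/2 (P(f, t) = -9*½ = -9/2)
k = -2131/5 (k = ⅘ + (427*(-5))/5 = ⅘ + (⅕)*(-2135) = ⅘ - 427 = -2131/5 ≈ -426.20)
(k + 4609) + H(P(-2, -4), 185) = (-2131/5 + 4609) - 9/2 = 20914/5 - 9/2 = 41783/10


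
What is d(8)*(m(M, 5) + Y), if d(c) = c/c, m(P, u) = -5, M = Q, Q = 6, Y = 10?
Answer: 5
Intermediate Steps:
M = 6
d(c) = 1
d(8)*(m(M, 5) + Y) = 1*(-5 + 10) = 1*5 = 5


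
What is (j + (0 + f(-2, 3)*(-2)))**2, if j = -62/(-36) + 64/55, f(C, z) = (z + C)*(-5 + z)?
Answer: 46471489/980100 ≈ 47.415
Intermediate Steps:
f(C, z) = (-5 + z)*(C + z) (f(C, z) = (C + z)*(-5 + z) = (-5 + z)*(C + z))
j = 2857/990 (j = -62*(-1/36) + 64*(1/55) = 31/18 + 64/55 = 2857/990 ≈ 2.8859)
(j + (0 + f(-2, 3)*(-2)))**2 = (2857/990 + (0 + (3**2 - 5*(-2) - 5*3 - 2*3)*(-2)))**2 = (2857/990 + (0 + (9 + 10 - 15 - 6)*(-2)))**2 = (2857/990 + (0 - 2*(-2)))**2 = (2857/990 + (0 + 4))**2 = (2857/990 + 4)**2 = (6817/990)**2 = 46471489/980100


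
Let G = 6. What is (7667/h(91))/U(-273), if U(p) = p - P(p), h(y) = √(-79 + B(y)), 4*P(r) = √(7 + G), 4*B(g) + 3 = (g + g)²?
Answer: -1717408*√5/12383145 + 61336*√65/482942655 ≈ -0.30909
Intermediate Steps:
B(g) = -¾ + g² (B(g) = -¾ + (g + g)²/4 = -¾ + (2*g)²/4 = -¾ + (4*g²)/4 = -¾ + g²)
P(r) = √13/4 (P(r) = √(7 + 6)/4 = √13/4)
h(y) = √(-319/4 + y²) (h(y) = √(-79 + (-¾ + y²)) = √(-319/4 + y²))
U(p) = p - √13/4
(7667/h(91))/U(-273) = (7667/((√(-319 + 4*91²)/2)))/(-273 - √13/4) = (7667/((√(-319 + 4*8281)/2)))/(-273 - √13/4) = (7667/((√(-319 + 33124)/2)))/(-273 - √13/4) = (7667/((√32805/2)))/(-273 - √13/4) = (7667/(((81*√5)/2)))/(-273 - √13/4) = (7667/((81*√5/2)))/(-273 - √13/4) = (7667*(2*√5/405))/(-273 - √13/4) = (15334*√5/405)/(-273 - √13/4) = 15334*√5/(405*(-273 - √13/4))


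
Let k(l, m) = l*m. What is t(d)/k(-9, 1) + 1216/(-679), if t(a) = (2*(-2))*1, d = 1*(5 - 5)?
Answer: -8228/6111 ≈ -1.3464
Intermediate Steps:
d = 0 (d = 1*0 = 0)
t(a) = -4 (t(a) = -4*1 = -4)
t(d)/k(-9, 1) + 1216/(-679) = -4/((-9*1)) + 1216/(-679) = -4/(-9) + 1216*(-1/679) = -4*(-1/9) - 1216/679 = 4/9 - 1216/679 = -8228/6111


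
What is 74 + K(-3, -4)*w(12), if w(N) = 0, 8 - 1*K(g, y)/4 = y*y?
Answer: 74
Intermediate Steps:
K(g, y) = 32 - 4*y² (K(g, y) = 32 - 4*y*y = 32 - 4*y²)
74 + K(-3, -4)*w(12) = 74 + (32 - 4*(-4)²)*0 = 74 + (32 - 4*16)*0 = 74 + (32 - 64)*0 = 74 - 32*0 = 74 + 0 = 74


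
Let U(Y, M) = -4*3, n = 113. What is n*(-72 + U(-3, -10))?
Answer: -9492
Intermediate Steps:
U(Y, M) = -12
n*(-72 + U(-3, -10)) = 113*(-72 - 12) = 113*(-84) = -9492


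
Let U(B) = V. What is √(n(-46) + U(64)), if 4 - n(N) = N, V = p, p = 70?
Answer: 2*√30 ≈ 10.954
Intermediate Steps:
V = 70
U(B) = 70
n(N) = 4 - N
√(n(-46) + U(64)) = √((4 - 1*(-46)) + 70) = √((4 + 46) + 70) = √(50 + 70) = √120 = 2*√30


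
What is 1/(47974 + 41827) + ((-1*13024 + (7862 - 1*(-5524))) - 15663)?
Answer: -1374045100/89801 ≈ -15301.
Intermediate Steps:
1/(47974 + 41827) + ((-1*13024 + (7862 - 1*(-5524))) - 15663) = 1/89801 + ((-13024 + (7862 + 5524)) - 15663) = 1/89801 + ((-13024 + 13386) - 15663) = 1/89801 + (362 - 15663) = 1/89801 - 15301 = -1374045100/89801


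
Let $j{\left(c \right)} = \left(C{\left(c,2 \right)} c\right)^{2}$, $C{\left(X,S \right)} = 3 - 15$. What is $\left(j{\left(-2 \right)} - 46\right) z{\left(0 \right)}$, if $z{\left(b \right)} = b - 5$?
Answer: $-2650$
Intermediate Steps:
$C{\left(X,S \right)} = -12$ ($C{\left(X,S \right)} = 3 - 15 = -12$)
$z{\left(b \right)} = -5 + b$ ($z{\left(b \right)} = b - 5 = -5 + b$)
$j{\left(c \right)} = 144 c^{2}$ ($j{\left(c \right)} = \left(- 12 c\right)^{2} = 144 c^{2}$)
$\left(j{\left(-2 \right)} - 46\right) z{\left(0 \right)} = \left(144 \left(-2\right)^{2} - 46\right) \left(-5 + 0\right) = \left(144 \cdot 4 - 46\right) \left(-5\right) = \left(576 - 46\right) \left(-5\right) = 530 \left(-5\right) = -2650$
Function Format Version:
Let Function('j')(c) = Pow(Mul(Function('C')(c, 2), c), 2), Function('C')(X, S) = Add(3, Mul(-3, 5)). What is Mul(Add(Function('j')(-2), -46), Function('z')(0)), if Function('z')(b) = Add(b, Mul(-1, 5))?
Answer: -2650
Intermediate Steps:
Function('C')(X, S) = -12 (Function('C')(X, S) = Add(3, -15) = -12)
Function('z')(b) = Add(-5, b) (Function('z')(b) = Add(b, -5) = Add(-5, b))
Function('j')(c) = Mul(144, Pow(c, 2)) (Function('j')(c) = Pow(Mul(-12, c), 2) = Mul(144, Pow(c, 2)))
Mul(Add(Function('j')(-2), -46), Function('z')(0)) = Mul(Add(Mul(144, Pow(-2, 2)), -46), Add(-5, 0)) = Mul(Add(Mul(144, 4), -46), -5) = Mul(Add(576, -46), -5) = Mul(530, -5) = -2650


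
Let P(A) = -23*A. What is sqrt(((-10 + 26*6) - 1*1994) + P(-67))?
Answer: I*sqrt(307) ≈ 17.521*I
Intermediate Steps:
sqrt(((-10 + 26*6) - 1*1994) + P(-67)) = sqrt(((-10 + 26*6) - 1*1994) - 23*(-67)) = sqrt(((-10 + 156) - 1994) + 1541) = sqrt((146 - 1994) + 1541) = sqrt(-1848 + 1541) = sqrt(-307) = I*sqrt(307)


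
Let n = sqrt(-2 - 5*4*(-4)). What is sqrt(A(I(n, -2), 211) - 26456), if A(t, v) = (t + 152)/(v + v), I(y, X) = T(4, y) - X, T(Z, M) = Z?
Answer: I*sqrt(1177830907)/211 ≈ 162.65*I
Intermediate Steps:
n = sqrt(78) (n = sqrt(-2 - 20*(-4)) = sqrt(-2 + 80) = sqrt(78) ≈ 8.8318)
I(y, X) = 4 - X
A(t, v) = (152 + t)/(2*v) (A(t, v) = (152 + t)/((2*v)) = (152 + t)*(1/(2*v)) = (152 + t)/(2*v))
sqrt(A(I(n, -2), 211) - 26456) = sqrt((1/2)*(152 + (4 - 1*(-2)))/211 - 26456) = sqrt((1/2)*(1/211)*(152 + (4 + 2)) - 26456) = sqrt((1/2)*(1/211)*(152 + 6) - 26456) = sqrt((1/2)*(1/211)*158 - 26456) = sqrt(79/211 - 26456) = sqrt(-5582137/211) = I*sqrt(1177830907)/211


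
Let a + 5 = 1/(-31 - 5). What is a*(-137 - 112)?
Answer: 15023/12 ≈ 1251.9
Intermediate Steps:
a = -181/36 (a = -5 + 1/(-31 - 5) = -5 + 1/(-36) = -5 - 1/36 = -181/36 ≈ -5.0278)
a*(-137 - 112) = -181*(-137 - 112)/36 = -181/36*(-249) = 15023/12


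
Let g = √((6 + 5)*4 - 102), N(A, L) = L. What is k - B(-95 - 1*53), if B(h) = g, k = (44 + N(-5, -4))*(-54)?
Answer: -2160 - I*√58 ≈ -2160.0 - 7.6158*I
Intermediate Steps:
k = -2160 (k = (44 - 4)*(-54) = 40*(-54) = -2160)
g = I*√58 (g = √(11*4 - 102) = √(44 - 102) = √(-58) = I*√58 ≈ 7.6158*I)
B(h) = I*√58
k - B(-95 - 1*53) = -2160 - I*√58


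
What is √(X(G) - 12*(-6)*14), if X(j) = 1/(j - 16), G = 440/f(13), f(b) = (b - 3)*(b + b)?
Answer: 5*√1394814/186 ≈ 31.748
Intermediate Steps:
f(b) = 2*b*(-3 + b) (f(b) = (-3 + b)*(2*b) = 2*b*(-3 + b))
G = 22/13 (G = 440/((2*13*(-3 + 13))) = 440/((2*13*10)) = 440/260 = 440*(1/260) = 22/13 ≈ 1.6923)
X(j) = 1/(-16 + j)
√(X(G) - 12*(-6)*14) = √(1/(-16 + 22/13) - 12*(-6)*14) = √(1/(-186/13) + 72*14) = √(-13/186 + 1008) = √(187475/186) = 5*√1394814/186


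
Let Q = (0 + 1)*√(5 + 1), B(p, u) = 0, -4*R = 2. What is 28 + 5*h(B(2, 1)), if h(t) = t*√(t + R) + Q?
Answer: 28 + 5*√6 ≈ 40.247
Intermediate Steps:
R = -½ (R = -¼*2 = -½ ≈ -0.50000)
Q = √6 (Q = 1*√6 = √6 ≈ 2.4495)
h(t) = √6 + t*√(-½ + t) (h(t) = t*√(t - ½) + √6 = t*√(-½ + t) + √6 = √6 + t*√(-½ + t))
28 + 5*h(B(2, 1)) = 28 + 5*(√6 + (½)*0*√(-2 + 4*0)) = 28 + 5*(√6 + (½)*0*√(-2 + 0)) = 28 + 5*(√6 + (½)*0*√(-2)) = 28 + 5*(√6 + (½)*0*(I*√2)) = 28 + 5*(√6 + 0) = 28 + 5*√6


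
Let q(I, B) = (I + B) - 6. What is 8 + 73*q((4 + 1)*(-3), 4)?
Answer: -1233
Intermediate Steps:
q(I, B) = -6 + B + I (q(I, B) = (B + I) - 6 = -6 + B + I)
8 + 73*q((4 + 1)*(-3), 4) = 8 + 73*(-6 + 4 + (4 + 1)*(-3)) = 8 + 73*(-6 + 4 + 5*(-3)) = 8 + 73*(-6 + 4 - 15) = 8 + 73*(-17) = 8 - 1241 = -1233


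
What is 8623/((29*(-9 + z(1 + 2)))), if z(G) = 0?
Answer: -8623/261 ≈ -33.038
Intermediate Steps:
8623/((29*(-9 + z(1 + 2)))) = 8623/((29*(-9 + 0))) = 8623/((29*(-9))) = 8623/(-261) = 8623*(-1/261) = -8623/261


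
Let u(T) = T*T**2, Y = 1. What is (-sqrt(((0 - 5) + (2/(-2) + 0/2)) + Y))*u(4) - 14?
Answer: -14 - 64*I*sqrt(5) ≈ -14.0 - 143.11*I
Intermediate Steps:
u(T) = T**3
(-sqrt(((0 - 5) + (2/(-2) + 0/2)) + Y))*u(4) - 14 = -sqrt(((0 - 5) + (2/(-2) + 0/2)) + 1)*4**3 - 14 = -sqrt((-5 + (2*(-1/2) + 0*(1/2))) + 1)*64 - 14 = -sqrt((-5 + (-1 + 0)) + 1)*64 - 14 = -sqrt((-5 - 1) + 1)*64 - 14 = -sqrt(-6 + 1)*64 - 14 = -sqrt(-5)*64 - 14 = -I*sqrt(5)*64 - 14 = -64*I*sqrt(5) - 14 = -14 - 64*I*sqrt(5)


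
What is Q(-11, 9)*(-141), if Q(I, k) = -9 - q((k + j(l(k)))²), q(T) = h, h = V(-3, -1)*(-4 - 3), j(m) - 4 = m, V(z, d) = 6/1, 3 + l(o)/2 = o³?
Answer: -4653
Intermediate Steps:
l(o) = -6 + 2*o³
V(z, d) = 6 (V(z, d) = 6*1 = 6)
j(m) = 4 + m
h = -42 (h = 6*(-4 - 3) = 6*(-7) = -42)
q(T) = -42
Q(I, k) = 33 (Q(I, k) = -9 - 1*(-42) = -9 + 42 = 33)
Q(-11, 9)*(-141) = 33*(-141) = -4653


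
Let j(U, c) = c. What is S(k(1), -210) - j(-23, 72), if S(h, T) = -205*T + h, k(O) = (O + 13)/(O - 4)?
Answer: 128920/3 ≈ 42973.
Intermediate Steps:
k(O) = (13 + O)/(-4 + O)
S(h, T) = h - 205*T
S(k(1), -210) - j(-23, 72) = ((13 + 1)/(-4 + 1) - 205*(-210)) - 1*72 = (14/(-3) + 43050) - 72 = (-⅓*14 + 43050) - 72 = (-14/3 + 43050) - 72 = 129136/3 - 72 = 128920/3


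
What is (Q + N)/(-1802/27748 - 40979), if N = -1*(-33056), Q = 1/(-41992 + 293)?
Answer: -2731993047426/3386813909479 ≈ -0.80666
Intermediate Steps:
Q = -1/41699 (Q = 1/(-41699) = -1/41699 ≈ -2.3981e-5)
N = 33056
(Q + N)/(-1802/27748 - 40979) = (-1/41699 + 33056)/(-1802/27748 - 40979) = 1378402143/(41699*(-1802*1/27748 - 40979)) = 1378402143/(41699*(-901/13874 - 40979)) = 1378402143/(41699*(-568543547/13874)) = (1378402143/41699)*(-13874/568543547) = -2731993047426/3386813909479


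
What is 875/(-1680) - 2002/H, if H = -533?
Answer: 6367/1968 ≈ 3.2353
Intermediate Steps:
875/(-1680) - 2002/H = 875/(-1680) - 2002/(-533) = 875*(-1/1680) - 2002*(-1/533) = -25/48 + 154/41 = 6367/1968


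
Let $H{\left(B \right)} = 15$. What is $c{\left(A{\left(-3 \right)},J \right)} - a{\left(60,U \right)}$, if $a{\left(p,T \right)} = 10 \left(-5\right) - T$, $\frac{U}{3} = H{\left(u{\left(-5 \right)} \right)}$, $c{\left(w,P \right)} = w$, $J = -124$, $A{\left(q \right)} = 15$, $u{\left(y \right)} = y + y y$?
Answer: $110$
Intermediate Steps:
$u{\left(y \right)} = y + y^{2}$
$U = 45$ ($U = 3 \cdot 15 = 45$)
$a{\left(p,T \right)} = -50 - T$
$c{\left(A{\left(-3 \right)},J \right)} - a{\left(60,U \right)} = 15 - \left(-50 - 45\right) = 15 - -95 = 15 + 95 = 110$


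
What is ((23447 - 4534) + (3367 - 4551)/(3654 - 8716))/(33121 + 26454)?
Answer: 9573879/30156865 ≈ 0.31747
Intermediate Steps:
((23447 - 4534) + (3367 - 4551)/(3654 - 8716))/(33121 + 26454) = (18913 - 1184/(-5062))/59575 = (18913 - 1184*(-1/5062))*(1/59575) = (18913 + 592/2531)*(1/59575) = (47869395/2531)*(1/59575) = 9573879/30156865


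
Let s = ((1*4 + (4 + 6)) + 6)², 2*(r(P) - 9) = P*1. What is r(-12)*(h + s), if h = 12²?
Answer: 1632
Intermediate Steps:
h = 144
r(P) = 9 + P/2 (r(P) = 9 + (P*1)/2 = 9 + P/2)
s = 400 (s = ((4 + 10) + 6)² = (14 + 6)² = 20² = 400)
r(-12)*(h + s) = (9 + (½)*(-12))*(144 + 400) = (9 - 6)*544 = 3*544 = 1632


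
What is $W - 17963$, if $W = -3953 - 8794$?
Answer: $-30710$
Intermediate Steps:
$W = -12747$
$W - 17963 = -12747 - 17963 = -30710$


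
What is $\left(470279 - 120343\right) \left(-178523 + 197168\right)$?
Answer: $6524556720$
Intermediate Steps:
$\left(470279 - 120343\right) \left(-178523 + 197168\right) = 349936 \cdot 18645 = 6524556720$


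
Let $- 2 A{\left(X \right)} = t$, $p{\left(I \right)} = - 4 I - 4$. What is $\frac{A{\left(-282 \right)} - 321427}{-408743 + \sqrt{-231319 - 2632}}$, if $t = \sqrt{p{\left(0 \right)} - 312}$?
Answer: $\frac{321427 + i \sqrt{79}}{408743 - i \sqrt{233951}} \approx 0.78638 + 0.0009523 i$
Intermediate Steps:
$p{\left(I \right)} = -4 - 4 I$
$t = 2 i \sqrt{79}$ ($t = \sqrt{\left(-4 - 0\right) - 312} = \sqrt{\left(-4 + 0\right) - 312} = \sqrt{-4 - 312} = \sqrt{-316} = 2 i \sqrt{79} \approx 17.776 i$)
$A{\left(X \right)} = - i \sqrt{79}$ ($A{\left(X \right)} = - \frac{2 i \sqrt{79}}{2} = - i \sqrt{79}$)
$\frac{A{\left(-282 \right)} - 321427}{-408743 + \sqrt{-231319 - 2632}} = \frac{- i \sqrt{79} - 321427}{-408743 + \sqrt{-231319 - 2632}} = \frac{-321427 - i \sqrt{79}}{-408743 + \sqrt{-233951}} = \frac{-321427 - i \sqrt{79}}{-408743 + i \sqrt{233951}}$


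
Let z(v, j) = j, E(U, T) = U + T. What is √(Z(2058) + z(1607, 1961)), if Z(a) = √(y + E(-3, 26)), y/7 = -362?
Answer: √(1961 + 9*I*√31) ≈ 44.287 + 0.5657*I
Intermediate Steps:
E(U, T) = T + U
y = -2534 (y = 7*(-362) = -2534)
Z(a) = 9*I*√31 (Z(a) = √(-2534 + (26 - 3)) = √(-2534 + 23) = √(-2511) = 9*I*√31)
√(Z(2058) + z(1607, 1961)) = √(9*I*√31 + 1961) = √(1961 + 9*I*√31)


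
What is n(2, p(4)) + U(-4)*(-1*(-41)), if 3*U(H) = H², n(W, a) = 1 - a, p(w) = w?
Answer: 647/3 ≈ 215.67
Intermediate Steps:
U(H) = H²/3
n(2, p(4)) + U(-4)*(-1*(-41)) = (1 - 1*4) + ((⅓)*(-4)²)*(-1*(-41)) = (1 - 4) + ((⅓)*16)*41 = -3 + (16/3)*41 = -3 + 656/3 = 647/3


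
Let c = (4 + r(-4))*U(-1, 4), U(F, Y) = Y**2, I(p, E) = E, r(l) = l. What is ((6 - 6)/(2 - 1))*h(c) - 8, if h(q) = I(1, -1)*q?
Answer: -8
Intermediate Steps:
c = 0 (c = (4 - 4)*4**2 = 0*16 = 0)
h(q) = -q
((6 - 6)/(2 - 1))*h(c) - 8 = ((6 - 6)/(2 - 1))*(-1*0) - 8 = (0/1)*0 - 8 = (0*1)*0 - 8 = 0*0 - 8 = 0 - 8 = -8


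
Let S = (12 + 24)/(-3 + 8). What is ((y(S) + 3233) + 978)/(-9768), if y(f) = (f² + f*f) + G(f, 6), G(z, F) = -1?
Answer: -53921/122100 ≈ -0.44161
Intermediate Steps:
S = 36/5 ≈ 7.2000
y(f) = -1 + 2*f² (y(f) = (f² + f*f) - 1 = (f² + f²) - 1 = 2*f² - 1 = -1 + 2*f²)
((y(S) + 3233) + 978)/(-9768) = (((-1 + 2*(36/5)²) + 3233) + 978)/(-9768) = (((-1 + 2*(1296/25)) + 3233) + 978)*(-1/9768) = (((-1 + 2592/25) + 3233) + 978)*(-1/9768) = ((2567/25 + 3233) + 978)*(-1/9768) = (83392/25 + 978)*(-1/9768) = (107842/25)*(-1/9768) = -53921/122100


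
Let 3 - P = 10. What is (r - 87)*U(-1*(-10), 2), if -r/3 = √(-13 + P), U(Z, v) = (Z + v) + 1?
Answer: -1131 - 78*I*√5 ≈ -1131.0 - 174.41*I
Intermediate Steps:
P = -7 (P = 3 - 1*10 = 3 - 10 = -7)
U(Z, v) = 1 + Z + v
r = -6*I*√5 (r = -3*√(-13 - 7) = -6*I*√5 ≈ -13.416*I)
(r - 87)*U(-1*(-10), 2) = (-6*I*√5 - 87)*(1 - 1*(-10) + 2) = (-87 - 6*I*√5)*(1 + 10 + 2) = (-87 - 6*I*√5)*13 = -1131 - 78*I*√5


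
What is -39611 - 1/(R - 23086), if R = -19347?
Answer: -1680813562/42433 ≈ -39611.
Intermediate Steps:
-39611 - 1/(R - 23086) = -39611 - 1/(-19347 - 23086) = -39611 - 1/(-42433) = -39611 - 1*(-1/42433) = -39611 + 1/42433 = -1680813562/42433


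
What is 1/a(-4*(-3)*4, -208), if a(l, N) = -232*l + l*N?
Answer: -1/21120 ≈ -4.7348e-5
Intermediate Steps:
a(l, N) = -232*l + N*l
1/a(-4*(-3)*4, -208) = 1/((-4*(-3)*4)*(-232 - 208)) = 1/((12*4)*(-440)) = 1/(48*(-440)) = 1/(-21120) = -1/21120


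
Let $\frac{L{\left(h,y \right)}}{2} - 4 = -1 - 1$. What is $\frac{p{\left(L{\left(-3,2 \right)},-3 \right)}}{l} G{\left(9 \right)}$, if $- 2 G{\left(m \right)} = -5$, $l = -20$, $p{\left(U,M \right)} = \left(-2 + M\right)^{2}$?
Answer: $- \frac{25}{8} \approx -3.125$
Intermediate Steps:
$L{\left(h,y \right)} = 4$ ($L{\left(h,y \right)} = 8 + 2 \left(-1 - 1\right) = 8 + 2 \left(-2\right) = 8 - 4 = 4$)
$G{\left(m \right)} = \frac{5}{2}$ ($G{\left(m \right)} = \left(- \frac{1}{2}\right) \left(-5\right) = \frac{5}{2}$)
$\frac{p{\left(L{\left(-3,2 \right)},-3 \right)}}{l} G{\left(9 \right)} = \frac{\left(-2 - 3\right)^{2}}{-20} \cdot \frac{5}{2} = \left(-5\right)^{2} \left(- \frac{1}{20}\right) \frac{5}{2} = 25 \left(- \frac{1}{20}\right) \frac{5}{2} = \left(- \frac{5}{4}\right) \frac{5}{2} = - \frac{25}{8}$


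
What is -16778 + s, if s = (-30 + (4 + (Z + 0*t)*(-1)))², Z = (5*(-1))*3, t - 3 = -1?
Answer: -16657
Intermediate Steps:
t = 2 (t = 3 - 1 = 2)
Z = -15 (Z = -5*3 = -15)
s = 121 (s = (-30 + (4 + (-15 + 0*2)*(-1)))² = (-30 + (4 + (-15 + 0)*(-1)))² = (-30 + (4 - 15*(-1)))² = (-30 + (4 + 15))² = (-30 + 19)² = (-11)² = 121)
-16778 + s = -16778 + 121 = -16657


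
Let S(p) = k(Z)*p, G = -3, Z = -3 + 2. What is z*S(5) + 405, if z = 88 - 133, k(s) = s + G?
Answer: 1305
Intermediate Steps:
Z = -1
k(s) = -3 + s (k(s) = s - 3 = -3 + s)
S(p) = -4*p (S(p) = (-3 - 1)*p = -4*p)
z = -45
z*S(5) + 405 = -(-180)*5 + 405 = -45*(-20) + 405 = 900 + 405 = 1305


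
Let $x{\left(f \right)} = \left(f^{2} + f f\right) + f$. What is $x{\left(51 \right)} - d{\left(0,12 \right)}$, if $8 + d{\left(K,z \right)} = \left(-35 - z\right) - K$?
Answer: $5308$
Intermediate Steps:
$x{\left(f \right)} = f + 2 f^{2}$ ($x{\left(f \right)} = \left(f^{2} + f^{2}\right) + f = 2 f^{2} + f = f + 2 f^{2}$)
$d{\left(K,z \right)} = -43 - K - z$ ($d{\left(K,z \right)} = -8 - \left(35 + K + z\right) = -43 - K - z$)
$x{\left(51 \right)} - d{\left(0,12 \right)} = 51 \left(1 + 2 \cdot 51\right) - \left(-43 - 0 - 12\right) = 51 \left(1 + 102\right) - \left(-43 + 0 - 12\right) = 51 \cdot 103 - -55 = 5253 + 55 = 5308$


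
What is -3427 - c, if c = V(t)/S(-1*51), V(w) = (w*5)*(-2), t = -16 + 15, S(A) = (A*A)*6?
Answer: -26740886/7803 ≈ -3427.0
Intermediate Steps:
S(A) = 6*A² (S(A) = A²*6 = 6*A²)
t = -1
V(w) = -10*w (V(w) = (5*w)*(-2) = -10*w)
c = 5/7803 (c = (-10*(-1))/((6*(-1*51)²)) = 10/((6*(-51)²)) = 10/((6*2601)) = 10/15606 = 10*(1/15606) = 5/7803 ≈ 0.00064078)
-3427 - c = -3427 - 1*5/7803 = -3427 - 5/7803 = -26740886/7803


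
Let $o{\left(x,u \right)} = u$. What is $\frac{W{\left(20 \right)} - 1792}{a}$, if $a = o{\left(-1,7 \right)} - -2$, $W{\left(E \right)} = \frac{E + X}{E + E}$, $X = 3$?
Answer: $- \frac{71657}{360} \approx -199.05$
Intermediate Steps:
$W{\left(E \right)} = \frac{3 + E}{2 E}$ ($W{\left(E \right)} = \frac{E + 3}{E + E} = \frac{3 + E}{2 E}$)
$a = 9$ ($a = 7 - -2 = 7 + 2 = 9$)
$\frac{W{\left(20 \right)} - 1792}{a} = \frac{\frac{3 + 20}{2 \cdot 20} - 1792}{9} = \left(\frac{1}{2} \cdot \frac{1}{20} \cdot 23 - 1792\right) \frac{1}{9} = \left(\frac{23}{40} - 1792\right) \frac{1}{9} = \left(- \frac{71657}{40}\right) \frac{1}{9} = - \frac{71657}{360}$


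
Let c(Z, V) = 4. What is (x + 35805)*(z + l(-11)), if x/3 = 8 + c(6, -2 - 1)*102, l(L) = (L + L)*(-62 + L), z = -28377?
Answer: -991945863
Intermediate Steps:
l(L) = 2*L*(-62 + L) (l(L) = (2*L)*(-62 + L) = 2*L*(-62 + L))
x = 1248 (x = 3*(8 + 4*102) = 3*(8 + 408) = 3*416 = 1248)
(x + 35805)*(z + l(-11)) = (1248 + 35805)*(-28377 + 2*(-11)*(-62 - 11)) = 37053*(-28377 + 2*(-11)*(-73)) = 37053*(-28377 + 1606) = 37053*(-26771) = -991945863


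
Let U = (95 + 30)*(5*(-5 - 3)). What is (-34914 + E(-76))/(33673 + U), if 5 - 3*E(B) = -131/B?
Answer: -2653381/2179148 ≈ -1.2176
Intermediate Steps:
U = -5000 (U = 125*(5*(-8)) = 125*(-40) = -5000)
E(B) = 5/3 + 131/(3*B) (E(B) = 5/3 - (-131)/(3*B) = 5/3 + 131/(3*B))
(-34914 + E(-76))/(33673 + U) = (-34914 + (⅓)*(131 + 5*(-76))/(-76))/(33673 - 5000) = (-34914 + (⅓)*(-1/76)*(131 - 380))/28673 = (-34914 + (⅓)*(-1/76)*(-249))*(1/28673) = (-34914 + 83/76)*(1/28673) = -2653381/76*1/28673 = -2653381/2179148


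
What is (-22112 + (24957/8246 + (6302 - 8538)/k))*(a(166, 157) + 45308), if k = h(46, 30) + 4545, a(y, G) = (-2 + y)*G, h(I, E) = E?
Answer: -29633528564910568/18862725 ≈ -1.5710e+9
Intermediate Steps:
a(y, G) = G*(-2 + y)
k = 4575 (k = 30 + 4545 = 4575)
(-22112 + (24957/8246 + (6302 - 8538)/k))*(a(166, 157) + 45308) = (-22112 + (24957/8246 + (6302 - 8538)/4575))*(157*(-2 + 166) + 45308) = (-22112 + (24957*(1/8246) - 2236*1/4575))*(157*164 + 45308) = (-22112 + (24957/8246 - 2236/4575))*(25748 + 45308) = (-22112 + 95740219/37725450)*71056 = -834089410181/37725450*71056 = -29633528564910568/18862725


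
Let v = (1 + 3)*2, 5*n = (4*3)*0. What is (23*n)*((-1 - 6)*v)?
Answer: 0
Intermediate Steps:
n = 0 (n = ((4*3)*0)/5 = (12*0)/5 = (⅕)*0 = 0)
v = 8 (v = 4*2 = 8)
(23*n)*((-1 - 6)*v) = (23*0)*((-1 - 6)*8) = 0*(-7*8) = 0*(-56) = 0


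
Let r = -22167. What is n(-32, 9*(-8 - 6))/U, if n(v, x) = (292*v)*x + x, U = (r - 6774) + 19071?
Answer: -28029/235 ≈ -119.27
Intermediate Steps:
U = -9870 (U = (-22167 - 6774) + 19071 = -28941 + 19071 = -9870)
n(v, x) = x + 292*v*x (n(v, x) = 292*v*x + x = x + 292*v*x)
n(-32, 9*(-8 - 6))/U = ((9*(-8 - 6))*(1 + 292*(-32)))/(-9870) = ((9*(-14))*(1 - 9344))*(-1/9870) = -126*(-9343)*(-1/9870) = 1177218*(-1/9870) = -28029/235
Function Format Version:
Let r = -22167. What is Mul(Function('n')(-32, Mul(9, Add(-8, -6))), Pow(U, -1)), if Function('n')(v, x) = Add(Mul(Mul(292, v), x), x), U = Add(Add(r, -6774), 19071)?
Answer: Rational(-28029, 235) ≈ -119.27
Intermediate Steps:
U = -9870 (U = Add(Add(-22167, -6774), 19071) = Add(-28941, 19071) = -9870)
Function('n')(v, x) = Add(x, Mul(292, v, x)) (Function('n')(v, x) = Add(Mul(292, v, x), x) = Add(x, Mul(292, v, x)))
Mul(Function('n')(-32, Mul(9, Add(-8, -6))), Pow(U, -1)) = Mul(Mul(Mul(9, Add(-8, -6)), Add(1, Mul(292, -32))), Pow(-9870, -1)) = Mul(Mul(Mul(9, -14), Add(1, -9344)), Rational(-1, 9870)) = Mul(Mul(-126, -9343), Rational(-1, 9870)) = Mul(1177218, Rational(-1, 9870)) = Rational(-28029, 235)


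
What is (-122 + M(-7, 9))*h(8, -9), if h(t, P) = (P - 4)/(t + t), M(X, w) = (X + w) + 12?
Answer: 351/4 ≈ 87.750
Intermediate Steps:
M(X, w) = 12 + X + w
h(t, P) = (-4 + P)/(2*t) (h(t, P) = (-4 + P)/((2*t)) = (-4 + P)*(1/(2*t)) = (-4 + P)/(2*t))
(-122 + M(-7, 9))*h(8, -9) = (-122 + (12 - 7 + 9))*((½)*(-4 - 9)/8) = (-122 + 14)*((½)*(⅛)*(-13)) = -108*(-13/16) = 351/4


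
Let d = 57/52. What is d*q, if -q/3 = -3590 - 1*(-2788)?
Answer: 68571/26 ≈ 2637.3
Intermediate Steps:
q = 2406 (q = -3*(-3590 - 1*(-2788)) = -3*(-3590 + 2788) = -3*(-802) = 2406)
d = 57/52 (d = 57*(1/52) = 57/52 ≈ 1.0962)
d*q = (57/52)*2406 = 68571/26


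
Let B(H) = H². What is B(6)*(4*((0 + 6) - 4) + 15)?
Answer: 828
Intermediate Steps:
B(6)*(4*((0 + 6) - 4) + 15) = 6²*(4*((0 + 6) - 4) + 15) = 36*(4*(6 - 4) + 15) = 36*(4*2 + 15) = 36*(8 + 15) = 36*23 = 828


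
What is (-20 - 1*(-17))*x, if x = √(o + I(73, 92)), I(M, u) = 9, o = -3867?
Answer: -3*I*√3858 ≈ -186.34*I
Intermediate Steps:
x = I*√3858 (x = √(-3867 + 9) = √(-3858) = I*√3858 ≈ 62.113*I)
(-20 - 1*(-17))*x = (-20 - 1*(-17))*(I*√3858) = (-20 + 17)*(I*√3858) = -3*I*√3858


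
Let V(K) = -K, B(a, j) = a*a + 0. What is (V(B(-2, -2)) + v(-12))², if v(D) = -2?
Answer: 36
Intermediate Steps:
B(a, j) = a² (B(a, j) = a² + 0 = a²)
(V(B(-2, -2)) + v(-12))² = (-1*(-2)² - 2)² = (-1*4 - 2)² = (-4 - 2)² = (-6)² = 36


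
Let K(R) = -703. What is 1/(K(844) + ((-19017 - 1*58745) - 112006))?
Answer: -1/190471 ≈ -5.2501e-6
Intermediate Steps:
1/(K(844) + ((-19017 - 1*58745) - 112006)) = 1/(-703 + ((-19017 - 1*58745) - 112006)) = 1/(-703 + ((-19017 - 58745) - 112006)) = 1/(-703 + (-77762 - 112006)) = 1/(-703 - 189768) = 1/(-190471) = -1/190471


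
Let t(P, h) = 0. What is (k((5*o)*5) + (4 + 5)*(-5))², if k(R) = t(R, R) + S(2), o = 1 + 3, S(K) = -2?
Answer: 2209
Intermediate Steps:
o = 4
k(R) = -2 (k(R) = 0 - 2 = -2)
(k((5*o)*5) + (4 + 5)*(-5))² = (-2 + (4 + 5)*(-5))² = (-2 + 9*(-5))² = (-2 - 45)² = (-47)² = 2209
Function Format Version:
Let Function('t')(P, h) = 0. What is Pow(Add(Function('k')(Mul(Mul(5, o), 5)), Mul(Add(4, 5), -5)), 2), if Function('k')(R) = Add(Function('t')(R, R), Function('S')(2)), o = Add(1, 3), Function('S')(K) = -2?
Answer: 2209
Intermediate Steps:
o = 4
Function('k')(R) = -2 (Function('k')(R) = Add(0, -2) = -2)
Pow(Add(Function('k')(Mul(Mul(5, o), 5)), Mul(Add(4, 5), -5)), 2) = Pow(Add(-2, Mul(Add(4, 5), -5)), 2) = Pow(Add(-2, Mul(9, -5)), 2) = Pow(Add(-2, -45), 2) = Pow(-47, 2) = 2209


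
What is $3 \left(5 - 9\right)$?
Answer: $-12$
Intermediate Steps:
$3 \left(5 - 9\right) = 3 \left(-4\right) = -12$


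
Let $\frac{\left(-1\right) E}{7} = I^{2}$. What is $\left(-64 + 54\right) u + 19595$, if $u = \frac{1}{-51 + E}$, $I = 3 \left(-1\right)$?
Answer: $\frac{1116920}{57} \approx 19595.0$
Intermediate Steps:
$I = -3$
$E = -63$ ($E = - 7 \left(-3\right)^{2} = \left(-7\right) 9 = -63$)
$u = - \frac{1}{114}$ ($u = \frac{1}{-51 - 63} = \frac{1}{-114} = - \frac{1}{114} \approx -0.0087719$)
$\left(-64 + 54\right) u + 19595 = \left(-64 + 54\right) \left(- \frac{1}{114}\right) + 19595 = \left(-10\right) \left(- \frac{1}{114}\right) + 19595 = \frac{5}{57} + 19595 = \frac{1116920}{57}$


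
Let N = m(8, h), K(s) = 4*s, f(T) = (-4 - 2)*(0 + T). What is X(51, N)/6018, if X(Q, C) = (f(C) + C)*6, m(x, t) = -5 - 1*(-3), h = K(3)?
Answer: 10/1003 ≈ 0.0099701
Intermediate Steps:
f(T) = -6*T
h = 12 (h = 4*3 = 12)
m(x, t) = -2 (m(x, t) = -5 + 3 = -2)
N = -2
X(Q, C) = -30*C (X(Q, C) = (-6*C + C)*6 = -5*C*6 = -30*C)
X(51, N)/6018 = -30*(-2)/6018 = 60*(1/6018) = 10/1003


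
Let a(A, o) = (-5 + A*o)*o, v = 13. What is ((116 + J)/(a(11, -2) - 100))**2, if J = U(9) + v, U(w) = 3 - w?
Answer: 15129/2116 ≈ 7.1498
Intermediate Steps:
J = 7 (J = (3 - 1*9) + 13 = (3 - 9) + 13 = -6 + 13 = 7)
a(A, o) = o*(-5 + A*o)
((116 + J)/(a(11, -2) - 100))**2 = ((116 + 7)/(-2*(-5 + 11*(-2)) - 100))**2 = (123/(-2*(-5 - 22) - 100))**2 = (123/(-2*(-27) - 100))**2 = (123/(54 - 100))**2 = (123/(-46))**2 = (123*(-1/46))**2 = (-123/46)**2 = 15129/2116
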